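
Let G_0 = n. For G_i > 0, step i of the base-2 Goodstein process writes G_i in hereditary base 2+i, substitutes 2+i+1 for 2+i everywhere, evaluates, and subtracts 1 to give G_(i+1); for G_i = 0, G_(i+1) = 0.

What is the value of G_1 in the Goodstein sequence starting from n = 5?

27

G_0 = 5. HB_2(5) = 2^2 + 1. Bump = 28. G_1 = 27.
G_1 = 27. HB_3(27) = 3^3. Bump = 256. G_2 = 255.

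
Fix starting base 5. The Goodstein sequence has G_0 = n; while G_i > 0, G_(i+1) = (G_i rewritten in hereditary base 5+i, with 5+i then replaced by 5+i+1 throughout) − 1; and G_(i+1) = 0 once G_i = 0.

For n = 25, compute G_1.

i=0: 25 = 5^2 (b=5); 5→6: 6^2 = 36; 36−1 = 35
i=1: 35 = 5·6 + 5 (b=6); 6→7: 5·7 + 5 = 40; 40−1 = 39

35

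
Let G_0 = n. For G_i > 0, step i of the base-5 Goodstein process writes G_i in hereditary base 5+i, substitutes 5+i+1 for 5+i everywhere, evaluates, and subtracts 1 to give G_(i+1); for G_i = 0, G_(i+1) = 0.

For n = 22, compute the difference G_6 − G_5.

2

(0) 22|_5 = 4·5 + 2 ↦ 4·6 + 2|_6 = 26 ⇒ 25
(1) 25|_6 = 4·6 + 1 ↦ 4·7 + 1|_7 = 29 ⇒ 28
(2) 28|_7 = 4·7 ↦ 4·8|_8 = 32 ⇒ 31
(3) 31|_8 = 3·8 + 7 ↦ 3·9 + 7|_9 = 34 ⇒ 33
(4) 33|_9 = 3·9 + 6 ↦ 3·10 + 6|_10 = 36 ⇒ 35
(5) 35|_10 = 3·10 + 5 ↦ 3·11 + 5|_11 = 38 ⇒ 37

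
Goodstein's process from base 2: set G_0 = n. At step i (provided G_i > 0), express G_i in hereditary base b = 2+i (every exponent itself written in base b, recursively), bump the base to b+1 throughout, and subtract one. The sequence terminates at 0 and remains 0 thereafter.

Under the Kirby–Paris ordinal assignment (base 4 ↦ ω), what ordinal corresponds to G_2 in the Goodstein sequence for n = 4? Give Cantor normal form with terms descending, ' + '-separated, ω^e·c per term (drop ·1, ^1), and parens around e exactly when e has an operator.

4 —HB2→ 2^2 —bump→ 3^3 = 27 —(−1)→ 26
26 —HB3→ 2·3^2 + 2·3 + 2 —bump→ 2·4^2 + 2·4 + 2 = 42 —(−1)→ 41
41 —HB4→ 2·4^2 + 2·4 + 1 —bump→ 2·5^2 + 2·5 + 1 = 61 —(−1)→ 60

ω^2·2 + ω·2 + 1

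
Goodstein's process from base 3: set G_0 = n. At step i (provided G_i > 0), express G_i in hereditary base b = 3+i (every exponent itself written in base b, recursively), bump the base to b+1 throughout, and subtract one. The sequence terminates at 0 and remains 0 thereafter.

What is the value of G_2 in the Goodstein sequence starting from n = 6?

6 —HB3→ 2·3 —bump→ 2·4 = 8 —(−1)→ 7
7 —HB4→ 4 + 3 —bump→ 5 + 3 = 8 —(−1)→ 7
7 —HB5→ 5 + 2 —bump→ 6 + 2 = 8 —(−1)→ 7

7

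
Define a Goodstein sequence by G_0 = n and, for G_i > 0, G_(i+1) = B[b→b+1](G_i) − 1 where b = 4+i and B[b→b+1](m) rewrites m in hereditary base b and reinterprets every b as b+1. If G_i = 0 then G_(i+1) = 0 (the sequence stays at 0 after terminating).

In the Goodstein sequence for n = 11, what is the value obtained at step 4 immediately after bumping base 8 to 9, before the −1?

16

G_0=11  [base 4] 2·4 + 3  →[4↦5]→  2·5 + 3 = 13  −1 ⇒ G_1=12
G_1=12  [base 5] 2·5 + 2  →[5↦6]→  2·6 + 2 = 14  −1 ⇒ G_2=13
G_2=13  [base 6] 2·6 + 1  →[6↦7]→  2·7 + 1 = 15  −1 ⇒ G_3=14
G_3=14  [base 7] 2·7  →[7↦8]→  2·8 = 16  −1 ⇒ G_4=15
G_4=15  [base 8] 8 + 7  →[8↦9]→  9 + 7 = 16  −1 ⇒ G_5=15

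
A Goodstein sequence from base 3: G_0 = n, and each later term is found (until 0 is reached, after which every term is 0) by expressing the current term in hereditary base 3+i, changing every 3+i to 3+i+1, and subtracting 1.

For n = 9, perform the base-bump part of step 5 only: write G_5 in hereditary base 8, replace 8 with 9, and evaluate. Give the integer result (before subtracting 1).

25

9 —HB3→ 3^2 —bump→ 4^2 = 16 —(−1)→ 15
15 —HB4→ 3·4 + 3 —bump→ 3·5 + 3 = 18 —(−1)→ 17
17 —HB5→ 3·5 + 2 —bump→ 3·6 + 2 = 20 —(−1)→ 19
19 —HB6→ 3·6 + 1 —bump→ 3·7 + 1 = 22 —(−1)→ 21
21 —HB7→ 3·7 —bump→ 3·8 = 24 —(−1)→ 23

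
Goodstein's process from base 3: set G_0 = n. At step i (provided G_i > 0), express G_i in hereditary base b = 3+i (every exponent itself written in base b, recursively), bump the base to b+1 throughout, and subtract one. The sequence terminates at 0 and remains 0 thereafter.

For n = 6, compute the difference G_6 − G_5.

i=0: 6 = 2·3 (b=3); 3→4: 2·4 = 8; 8−1 = 7
i=1: 7 = 4 + 3 (b=4); 4→5: 5 + 3 = 8; 8−1 = 7
i=2: 7 = 5 + 2 (b=5); 5→6: 6 + 2 = 8; 8−1 = 7
i=3: 7 = 6 + 1 (b=6); 6→7: 7 + 1 = 8; 8−1 = 7
i=4: 7 = 7 (b=7); 7→8: 8 = 8; 8−1 = 7
i=5: 7 = 7 (b=8); 8→9: 7 = 7; 7−1 = 6

-1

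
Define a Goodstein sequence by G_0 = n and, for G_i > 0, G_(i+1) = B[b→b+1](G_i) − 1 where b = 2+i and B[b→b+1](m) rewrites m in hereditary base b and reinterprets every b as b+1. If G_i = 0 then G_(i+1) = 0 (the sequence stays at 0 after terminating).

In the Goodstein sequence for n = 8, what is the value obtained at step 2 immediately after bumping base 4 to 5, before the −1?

6311

G_0=8  [base 2] 2^(2 + 1)  →[2↦3]→  3^(3 + 1) = 81  −1 ⇒ G_1=80
G_1=80  [base 3] 2·3^3 + 2·3^2 + 2·3 + 2  →[3↦4]→  2·4^4 + 2·4^2 + 2·4 + 2 = 554  −1 ⇒ G_2=553
G_2=553  [base 4] 2·4^4 + 2·4^2 + 2·4 + 1  →[4↦5]→  2·5^5 + 2·5^2 + 2·5 + 1 = 6311  −1 ⇒ G_3=6310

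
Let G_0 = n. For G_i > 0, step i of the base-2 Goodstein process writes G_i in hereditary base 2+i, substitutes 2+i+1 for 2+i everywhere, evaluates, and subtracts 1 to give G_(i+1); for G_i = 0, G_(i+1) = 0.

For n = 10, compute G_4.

base 2: 10 = 2^(2 + 1) + 2; at 3: 3^(3 + 1) + 3 = 84; next = 83
base 3: 83 = 3^(3 + 1) + 2; at 4: 4^(4 + 1) + 2 = 1026; next = 1025
base 4: 1025 = 4^(4 + 1) + 1; at 5: 5^(5 + 1) + 1 = 15626; next = 15625
base 5: 15625 = 5^(5 + 1); at 6: 6^(6 + 1) = 279936; next = 279935

279935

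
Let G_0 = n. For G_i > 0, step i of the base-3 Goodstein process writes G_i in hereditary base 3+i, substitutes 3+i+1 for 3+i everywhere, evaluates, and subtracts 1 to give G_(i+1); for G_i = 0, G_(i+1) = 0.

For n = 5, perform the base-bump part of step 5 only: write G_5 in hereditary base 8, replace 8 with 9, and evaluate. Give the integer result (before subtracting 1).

3

i=0: 5 = 3 + 2 (b=3); 3→4: 4 + 2 = 6; 6−1 = 5
i=1: 5 = 4 + 1 (b=4); 4→5: 5 + 1 = 6; 6−1 = 5
i=2: 5 = 5 (b=5); 5→6: 6 = 6; 6−1 = 5
i=3: 5 = 5 (b=6); 6→7: 5 = 5; 5−1 = 4
i=4: 4 = 4 (b=7); 7→8: 4 = 4; 4−1 = 3
i=5: 3 = 3 (b=8); 8→9: 3 = 3; 3−1 = 2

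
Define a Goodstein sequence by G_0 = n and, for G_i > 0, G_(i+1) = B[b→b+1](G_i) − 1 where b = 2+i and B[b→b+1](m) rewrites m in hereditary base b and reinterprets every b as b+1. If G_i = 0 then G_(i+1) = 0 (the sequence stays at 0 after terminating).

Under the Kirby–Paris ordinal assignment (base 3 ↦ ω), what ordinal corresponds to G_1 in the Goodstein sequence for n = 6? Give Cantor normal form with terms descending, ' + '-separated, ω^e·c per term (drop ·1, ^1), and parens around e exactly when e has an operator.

ω^ω + 2

i=0: 6 = 2^2 + 2 (b=2); 2→3: 3^3 + 3 = 30; 30−1 = 29
i=1: 29 = 3^3 + 2 (b=3); 3→4: 4^4 + 2 = 258; 258−1 = 257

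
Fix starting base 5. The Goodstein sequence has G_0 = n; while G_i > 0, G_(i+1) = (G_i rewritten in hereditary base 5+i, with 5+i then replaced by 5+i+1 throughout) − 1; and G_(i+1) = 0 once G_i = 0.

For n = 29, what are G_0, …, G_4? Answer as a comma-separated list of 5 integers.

29, 39, 51, 65, 81

i=0: 29 = 5^2 + 4 (b=5); 5→6: 6^2 + 4 = 40; 40−1 = 39
i=1: 39 = 6^2 + 3 (b=6); 6→7: 7^2 + 3 = 52; 52−1 = 51
i=2: 51 = 7^2 + 2 (b=7); 7→8: 8^2 + 2 = 66; 66−1 = 65
i=3: 65 = 8^2 + 1 (b=8); 8→9: 9^2 + 1 = 82; 82−1 = 81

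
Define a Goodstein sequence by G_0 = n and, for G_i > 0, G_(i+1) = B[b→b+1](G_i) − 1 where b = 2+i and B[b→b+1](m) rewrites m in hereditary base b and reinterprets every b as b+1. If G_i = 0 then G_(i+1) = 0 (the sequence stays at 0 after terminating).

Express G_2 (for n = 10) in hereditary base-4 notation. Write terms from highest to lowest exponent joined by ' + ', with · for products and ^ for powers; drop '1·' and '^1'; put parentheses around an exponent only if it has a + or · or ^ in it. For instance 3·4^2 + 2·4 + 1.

4^(4 + 1) + 1

[0] 10 ≡ 2^(2 + 1) + 2 (base 2). Lift 3: 84. −1: 83.
[1] 83 ≡ 3^(3 + 1) + 2 (base 3). Lift 4: 1026. −1: 1025.
[2] 1025 ≡ 4^(4 + 1) + 1 (base 4). Lift 5: 15626. −1: 15625.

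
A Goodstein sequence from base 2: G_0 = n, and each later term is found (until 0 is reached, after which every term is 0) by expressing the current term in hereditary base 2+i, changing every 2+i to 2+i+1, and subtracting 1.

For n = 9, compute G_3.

[0] 9 ≡ 2^(2 + 1) + 1 (base 2). Lift 3: 82. −1: 81.
[1] 81 ≡ 3^(3 + 1) (base 3). Lift 4: 1024. −1: 1023.
[2] 1023 ≡ 3·4^4 + 3·4^3 + 3·4^2 + 3·4 + 3 (base 4). Lift 5: 9843. −1: 9842.
[3] 9842 ≡ 3·5^5 + 3·5^3 + 3·5^2 + 3·5 + 2 (base 5). Lift 6: 140744. −1: 140743.

9842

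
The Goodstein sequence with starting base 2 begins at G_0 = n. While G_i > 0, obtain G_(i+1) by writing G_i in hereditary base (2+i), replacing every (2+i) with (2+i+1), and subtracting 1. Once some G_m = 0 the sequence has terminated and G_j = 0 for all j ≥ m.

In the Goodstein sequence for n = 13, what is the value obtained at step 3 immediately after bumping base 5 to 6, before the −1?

G_0=13  [base 2] 2^(2 + 1) + 2^2 + 1  →[2↦3]→  3^(3 + 1) + 3^3 + 1 = 109  −1 ⇒ G_1=108
G_1=108  [base 3] 3^(3 + 1) + 3^3  →[3↦4]→  4^(4 + 1) + 4^4 = 1280  −1 ⇒ G_2=1279
G_2=1279  [base 4] 4^(4 + 1) + 3·4^3 + 3·4^2 + 3·4 + 3  →[4↦5]→  5^(5 + 1) + 3·5^3 + 3·5^2 + 3·5 + 3 = 16093  −1 ⇒ G_3=16092
G_3=16092  [base 5] 5^(5 + 1) + 3·5^3 + 3·5^2 + 3·5 + 2  →[5↦6]→  6^(6 + 1) + 3·6^3 + 3·6^2 + 3·6 + 2 = 280712  −1 ⇒ G_4=280711

280712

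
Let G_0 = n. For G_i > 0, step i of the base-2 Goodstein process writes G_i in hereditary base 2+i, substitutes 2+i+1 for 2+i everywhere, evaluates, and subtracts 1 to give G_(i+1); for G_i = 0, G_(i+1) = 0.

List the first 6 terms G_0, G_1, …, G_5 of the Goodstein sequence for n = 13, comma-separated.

(0) 13|_2 = 2^(2 + 1) + 2^2 + 1 ↦ 3^(3 + 1) + 3^3 + 1|_3 = 109 ⇒ 108
(1) 108|_3 = 3^(3 + 1) + 3^3 ↦ 4^(4 + 1) + 4^4|_4 = 1280 ⇒ 1279
(2) 1279|_4 = 4^(4 + 1) + 3·4^3 + 3·4^2 + 3·4 + 3 ↦ 5^(5 + 1) + 3·5^3 + 3·5^2 + 3·5 + 3|_5 = 16093 ⇒ 16092
(3) 16092|_5 = 5^(5 + 1) + 3·5^3 + 3·5^2 + 3·5 + 2 ↦ 6^(6 + 1) + 3·6^3 + 3·6^2 + 3·6 + 2|_6 = 280712 ⇒ 280711
(4) 280711|_6 = 6^(6 + 1) + 3·6^3 + 3·6^2 + 3·6 + 1 ↦ 7^(7 + 1) + 3·7^3 + 3·7^2 + 3·7 + 1|_7 = 5765999 ⇒ 5765998

13, 108, 1279, 16092, 280711, 5765998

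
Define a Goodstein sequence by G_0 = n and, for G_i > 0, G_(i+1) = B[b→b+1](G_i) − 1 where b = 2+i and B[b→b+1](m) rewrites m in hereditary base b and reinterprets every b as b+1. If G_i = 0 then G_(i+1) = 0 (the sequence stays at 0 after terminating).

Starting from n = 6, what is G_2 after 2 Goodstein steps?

base 2: 6 = 2^2 + 2; at 3: 3^3 + 3 = 30; next = 29
base 3: 29 = 3^3 + 2; at 4: 4^4 + 2 = 258; next = 257
base 4: 257 = 4^4 + 1; at 5: 5^5 + 1 = 3126; next = 3125

257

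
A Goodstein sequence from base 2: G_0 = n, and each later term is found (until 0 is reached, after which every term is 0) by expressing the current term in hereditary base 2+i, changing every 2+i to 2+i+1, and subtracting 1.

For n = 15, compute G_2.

1283

step 0: 15 = 2^(2 + 1) + 2^2 + 2 + 1; sub 3 for 2: 3^(3 + 1) + 3^3 + 3 + 1; = 112; G_1 = 112−1 = 111
step 1: 111 = 3^(3 + 1) + 3^3 + 3; sub 4 for 3: 4^(4 + 1) + 4^4 + 4; = 1284; G_2 = 1284−1 = 1283
step 2: 1283 = 4^(4 + 1) + 4^4 + 3; sub 5 for 4: 5^(5 + 1) + 5^5 + 3; = 18753; G_3 = 18753−1 = 18752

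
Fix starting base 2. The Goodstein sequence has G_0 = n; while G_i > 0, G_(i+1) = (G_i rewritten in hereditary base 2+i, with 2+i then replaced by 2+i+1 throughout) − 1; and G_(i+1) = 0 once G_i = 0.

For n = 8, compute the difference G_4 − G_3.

87085

8 —HB2→ 2^(2 + 1) —bump→ 3^(3 + 1) = 81 —(−1)→ 80
80 —HB3→ 2·3^3 + 2·3^2 + 2·3 + 2 —bump→ 2·4^4 + 2·4^2 + 2·4 + 2 = 554 —(−1)→ 553
553 —HB4→ 2·4^4 + 2·4^2 + 2·4 + 1 —bump→ 2·5^5 + 2·5^2 + 2·5 + 1 = 6311 —(−1)→ 6310
6310 —HB5→ 2·5^5 + 2·5^2 + 2·5 —bump→ 2·6^6 + 2·6^2 + 2·6 = 93396 —(−1)→ 93395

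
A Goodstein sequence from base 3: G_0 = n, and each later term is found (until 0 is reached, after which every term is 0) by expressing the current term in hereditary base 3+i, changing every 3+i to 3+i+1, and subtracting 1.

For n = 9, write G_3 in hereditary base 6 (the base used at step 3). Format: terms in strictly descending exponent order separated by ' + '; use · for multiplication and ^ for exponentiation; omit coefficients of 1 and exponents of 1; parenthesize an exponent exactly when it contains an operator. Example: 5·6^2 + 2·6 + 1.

3·6 + 1

base 3: 9 = 3^2; at 4: 4^2 = 16; next = 15
base 4: 15 = 3·4 + 3; at 5: 3·5 + 3 = 18; next = 17
base 5: 17 = 3·5 + 2; at 6: 3·6 + 2 = 20; next = 19
base 6: 19 = 3·6 + 1; at 7: 3·7 + 1 = 22; next = 21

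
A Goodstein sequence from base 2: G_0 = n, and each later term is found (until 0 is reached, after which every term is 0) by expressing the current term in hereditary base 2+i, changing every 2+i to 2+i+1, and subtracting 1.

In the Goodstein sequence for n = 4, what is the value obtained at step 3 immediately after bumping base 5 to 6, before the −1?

84

G_0=4  [base 2] 2^2  →[2↦3]→  3^3 = 27  −1 ⇒ G_1=26
G_1=26  [base 3] 2·3^2 + 2·3 + 2  →[3↦4]→  2·4^2 + 2·4 + 2 = 42  −1 ⇒ G_2=41
G_2=41  [base 4] 2·4^2 + 2·4 + 1  →[4↦5]→  2·5^2 + 2·5 + 1 = 61  −1 ⇒ G_3=60
G_3=60  [base 5] 2·5^2 + 2·5  →[5↦6]→  2·6^2 + 2·6 = 84  −1 ⇒ G_4=83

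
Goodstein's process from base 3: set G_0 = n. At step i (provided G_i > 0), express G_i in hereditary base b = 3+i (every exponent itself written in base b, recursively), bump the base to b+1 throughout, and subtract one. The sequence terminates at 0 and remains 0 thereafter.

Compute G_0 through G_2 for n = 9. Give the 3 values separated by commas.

9, 15, 17

base 3: 9 = 3^2; at 4: 4^2 = 16; next = 15
base 4: 15 = 3·4 + 3; at 5: 3·5 + 3 = 18; next = 17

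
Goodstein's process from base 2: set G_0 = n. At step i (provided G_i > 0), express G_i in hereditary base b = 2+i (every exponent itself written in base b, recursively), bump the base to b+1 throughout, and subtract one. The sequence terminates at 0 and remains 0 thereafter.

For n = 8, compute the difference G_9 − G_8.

base 2: 8 = 2^(2 + 1); at 3: 3^(3 + 1) = 81; next = 80
base 3: 80 = 2·3^3 + 2·3^2 + 2·3 + 2; at 4: 2·4^4 + 2·4^2 + 2·4 + 2 = 554; next = 553
base 4: 553 = 2·4^4 + 2·4^2 + 2·4 + 1; at 5: 2·5^5 + 2·5^2 + 2·5 + 1 = 6311; next = 6310
base 5: 6310 = 2·5^5 + 2·5^2 + 2·5; at 6: 2·6^6 + 2·6^2 + 2·6 = 93396; next = 93395
base 6: 93395 = 2·6^6 + 2·6^2 + 6 + 5; at 7: 2·7^7 + 2·7^2 + 7 + 5 = 1647196; next = 1647195
base 7: 1647195 = 2·7^7 + 2·7^2 + 7 + 4; at 8: 2·8^8 + 2·8^2 + 8 + 4 = 33554572; next = 33554571
base 8: 33554571 = 2·8^8 + 2·8^2 + 8 + 3; at 9: 2·9^9 + 2·9^2 + 9 + 3 = 774841152; next = 774841151
base 9: 774841151 = 2·9^9 + 2·9^2 + 9 + 2; at 10: 2·10^10 + 2·10^2 + 10 + 2 = 20000000212; next = 20000000211
base 10: 20000000211 = 2·10^10 + 2·10^2 + 10 + 1; at 11: 2·11^11 + 2·11^2 + 11 + 1 = 570623341476; next = 570623341475

550623341264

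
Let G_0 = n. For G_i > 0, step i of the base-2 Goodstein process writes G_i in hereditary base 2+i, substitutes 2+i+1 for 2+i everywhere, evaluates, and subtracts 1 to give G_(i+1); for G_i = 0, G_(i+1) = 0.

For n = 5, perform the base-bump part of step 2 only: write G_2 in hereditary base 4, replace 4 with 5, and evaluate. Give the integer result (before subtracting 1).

i=0: 5 = 2^2 + 1 (b=2); 2→3: 3^3 + 1 = 28; 28−1 = 27
i=1: 27 = 3^3 (b=3); 3→4: 4^4 = 256; 256−1 = 255

468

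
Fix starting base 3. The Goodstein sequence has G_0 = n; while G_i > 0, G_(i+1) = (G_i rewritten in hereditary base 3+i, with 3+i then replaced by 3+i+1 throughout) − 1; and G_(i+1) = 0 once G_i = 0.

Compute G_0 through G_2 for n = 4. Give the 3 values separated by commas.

[0] 4 ≡ 3 + 1 (base 3). Lift 4: 5. −1: 4.
[1] 4 ≡ 4 (base 4). Lift 5: 5. −1: 4.

4, 4, 4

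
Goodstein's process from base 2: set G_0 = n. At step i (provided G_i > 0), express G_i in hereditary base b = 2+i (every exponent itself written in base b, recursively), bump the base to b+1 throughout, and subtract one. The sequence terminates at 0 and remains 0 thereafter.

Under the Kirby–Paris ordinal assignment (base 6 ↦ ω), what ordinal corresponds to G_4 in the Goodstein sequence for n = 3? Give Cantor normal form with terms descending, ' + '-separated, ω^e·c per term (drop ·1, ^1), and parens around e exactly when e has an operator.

(0) 3|_2 = 2 + 1 ↦ 3 + 1|_3 = 4 ⇒ 3
(1) 3|_3 = 3 ↦ 4|_4 = 4 ⇒ 3
(2) 3|_4 = 3 ↦ 3|_5 = 3 ⇒ 2
(3) 2|_5 = 2 ↦ 2|_6 = 2 ⇒ 1
(4) 1|_6 = 1 ↦ 1|_7 = 1 ⇒ 0

1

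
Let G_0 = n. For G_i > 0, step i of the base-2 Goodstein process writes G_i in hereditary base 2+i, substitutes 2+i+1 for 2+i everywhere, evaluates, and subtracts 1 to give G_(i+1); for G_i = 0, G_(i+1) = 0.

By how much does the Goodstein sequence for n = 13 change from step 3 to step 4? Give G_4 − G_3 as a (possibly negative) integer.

G_0 = 13. HB_2(13) = 2^(2 + 1) + 2^2 + 1. Bump = 109. G_1 = 108.
G_1 = 108. HB_3(108) = 3^(3 + 1) + 3^3. Bump = 1280. G_2 = 1279.
G_2 = 1279. HB_4(1279) = 4^(4 + 1) + 3·4^3 + 3·4^2 + 3·4 + 3. Bump = 16093. G_3 = 16092.
G_3 = 16092. HB_5(16092) = 5^(5 + 1) + 3·5^3 + 3·5^2 + 3·5 + 2. Bump = 280712. G_4 = 280711.

264619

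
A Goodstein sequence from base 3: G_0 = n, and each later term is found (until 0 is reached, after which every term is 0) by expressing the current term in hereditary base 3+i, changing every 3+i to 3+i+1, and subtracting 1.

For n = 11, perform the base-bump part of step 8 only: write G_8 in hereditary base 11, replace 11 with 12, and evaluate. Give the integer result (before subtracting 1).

60

step 0: 11 = 3^2 + 2; sub 4 for 3: 4^2 + 2; = 18; G_1 = 18−1 = 17
step 1: 17 = 4^2 + 1; sub 5 for 4: 5^2 + 1; = 26; G_2 = 26−1 = 25
step 2: 25 = 5^2; sub 6 for 5: 6^2; = 36; G_3 = 36−1 = 35
step 3: 35 = 5·6 + 5; sub 7 for 6: 5·7 + 5; = 40; G_4 = 40−1 = 39
step 4: 39 = 5·7 + 4; sub 8 for 7: 5·8 + 4; = 44; G_5 = 44−1 = 43
step 5: 43 = 5·8 + 3; sub 9 for 8: 5·9 + 3; = 48; G_6 = 48−1 = 47
step 6: 47 = 5·9 + 2; sub 10 for 9: 5·10 + 2; = 52; G_7 = 52−1 = 51
step 7: 51 = 5·10 + 1; sub 11 for 10: 5·11 + 1; = 56; G_8 = 56−1 = 55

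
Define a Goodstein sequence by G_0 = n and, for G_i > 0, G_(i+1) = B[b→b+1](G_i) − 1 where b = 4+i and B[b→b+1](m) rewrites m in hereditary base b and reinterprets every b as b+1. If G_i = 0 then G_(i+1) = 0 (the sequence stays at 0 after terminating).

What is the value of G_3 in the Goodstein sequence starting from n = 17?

39

step 0: 17 = 4^2 + 1; sub 5 for 4: 5^2 + 1; = 26; G_1 = 26−1 = 25
step 1: 25 = 5^2; sub 6 for 5: 6^2; = 36; G_2 = 36−1 = 35
step 2: 35 = 5·6 + 5; sub 7 for 6: 5·7 + 5; = 40; G_3 = 40−1 = 39
step 3: 39 = 5·7 + 4; sub 8 for 7: 5·8 + 4; = 44; G_4 = 44−1 = 43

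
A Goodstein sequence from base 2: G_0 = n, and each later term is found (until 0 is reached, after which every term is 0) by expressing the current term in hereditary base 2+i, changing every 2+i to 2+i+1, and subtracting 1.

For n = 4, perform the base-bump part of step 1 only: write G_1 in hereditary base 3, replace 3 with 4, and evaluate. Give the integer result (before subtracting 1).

42

base 2: 4 = 2^2; at 3: 3^3 = 27; next = 26
base 3: 26 = 2·3^2 + 2·3 + 2; at 4: 2·4^2 + 2·4 + 2 = 42; next = 41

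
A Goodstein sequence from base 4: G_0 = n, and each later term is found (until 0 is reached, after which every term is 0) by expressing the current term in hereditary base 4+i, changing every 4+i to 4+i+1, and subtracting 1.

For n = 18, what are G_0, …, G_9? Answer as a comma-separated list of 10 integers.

(0) 18|_4 = 4^2 + 2 ↦ 5^2 + 2|_5 = 27 ⇒ 26
(1) 26|_5 = 5^2 + 1 ↦ 6^2 + 1|_6 = 37 ⇒ 36
(2) 36|_6 = 6^2 ↦ 7^2|_7 = 49 ⇒ 48
(3) 48|_7 = 6·7 + 6 ↦ 6·8 + 6|_8 = 54 ⇒ 53
(4) 53|_8 = 6·8 + 5 ↦ 6·9 + 5|_9 = 59 ⇒ 58
(5) 58|_9 = 6·9 + 4 ↦ 6·10 + 4|_10 = 64 ⇒ 63
(6) 63|_10 = 6·10 + 3 ↦ 6·11 + 3|_11 = 69 ⇒ 68
(7) 68|_11 = 6·11 + 2 ↦ 6·12 + 2|_12 = 74 ⇒ 73
(8) 73|_12 = 6·12 + 1 ↦ 6·13 + 1|_13 = 79 ⇒ 78

18, 26, 36, 48, 53, 58, 63, 68, 73, 78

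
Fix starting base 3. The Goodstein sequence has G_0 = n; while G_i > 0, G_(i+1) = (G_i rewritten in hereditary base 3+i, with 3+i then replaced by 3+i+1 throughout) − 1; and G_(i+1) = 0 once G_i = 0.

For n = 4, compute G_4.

2

[0] 4 ≡ 3 + 1 (base 3). Lift 4: 5. −1: 4.
[1] 4 ≡ 4 (base 4). Lift 5: 5. −1: 4.
[2] 4 ≡ 4 (base 5). Lift 6: 4. −1: 3.
[3] 3 ≡ 3 (base 6). Lift 7: 3. −1: 2.
[4] 2 ≡ 2 (base 7). Lift 8: 2. −1: 1.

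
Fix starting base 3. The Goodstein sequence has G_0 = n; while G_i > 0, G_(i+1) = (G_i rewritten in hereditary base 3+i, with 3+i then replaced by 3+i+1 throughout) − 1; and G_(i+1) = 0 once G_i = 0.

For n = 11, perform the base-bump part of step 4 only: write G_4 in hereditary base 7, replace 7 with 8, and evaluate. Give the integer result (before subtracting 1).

44

i=0: 11 = 3^2 + 2 (b=3); 3→4: 4^2 + 2 = 18; 18−1 = 17
i=1: 17 = 4^2 + 1 (b=4); 4→5: 5^2 + 1 = 26; 26−1 = 25
i=2: 25 = 5^2 (b=5); 5→6: 6^2 = 36; 36−1 = 35
i=3: 35 = 5·6 + 5 (b=6); 6→7: 5·7 + 5 = 40; 40−1 = 39
i=4: 39 = 5·7 + 4 (b=7); 7→8: 5·8 + 4 = 44; 44−1 = 43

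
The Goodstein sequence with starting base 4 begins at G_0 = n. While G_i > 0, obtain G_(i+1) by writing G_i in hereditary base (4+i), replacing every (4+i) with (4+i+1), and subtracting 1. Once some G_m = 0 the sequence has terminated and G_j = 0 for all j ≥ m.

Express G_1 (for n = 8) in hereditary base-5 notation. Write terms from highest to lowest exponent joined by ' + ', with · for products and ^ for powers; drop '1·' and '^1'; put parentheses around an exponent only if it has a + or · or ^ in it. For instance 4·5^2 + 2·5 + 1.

i=0: 8 = 2·4 (b=4); 4→5: 2·5 = 10; 10−1 = 9
i=1: 9 = 5 + 4 (b=5); 5→6: 6 + 4 = 10; 10−1 = 9

5 + 4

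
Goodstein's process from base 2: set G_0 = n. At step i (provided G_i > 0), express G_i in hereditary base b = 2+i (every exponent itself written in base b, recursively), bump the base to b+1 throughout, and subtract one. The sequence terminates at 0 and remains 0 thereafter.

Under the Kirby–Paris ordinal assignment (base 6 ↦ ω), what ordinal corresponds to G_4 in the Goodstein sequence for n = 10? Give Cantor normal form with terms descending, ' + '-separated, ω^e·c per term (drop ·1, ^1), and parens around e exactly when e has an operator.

ω^ω·5 + ω^5·5 + ω^4·5 + ω^3·5 + ω^2·5 + ω·5 + 5

G_0=10  [base 2] 2^(2 + 1) + 2  →[2↦3]→  3^(3 + 1) + 3 = 84  −1 ⇒ G_1=83
G_1=83  [base 3] 3^(3 + 1) + 2  →[3↦4]→  4^(4 + 1) + 2 = 1026  −1 ⇒ G_2=1025
G_2=1025  [base 4] 4^(4 + 1) + 1  →[4↦5]→  5^(5 + 1) + 1 = 15626  −1 ⇒ G_3=15625
G_3=15625  [base 5] 5^(5 + 1)  →[5↦6]→  6^(6 + 1) = 279936  −1 ⇒ G_4=279935
G_4=279935  [base 6] 5·6^6 + 5·6^5 + 5·6^4 + 5·6^3 + 5·6^2 + 5·6 + 5  →[6↦7]→  5·7^7 + 5·7^5 + 5·7^4 + 5·7^3 + 5·7^2 + 5·7 + 5 = 4215755  −1 ⇒ G_5=4215754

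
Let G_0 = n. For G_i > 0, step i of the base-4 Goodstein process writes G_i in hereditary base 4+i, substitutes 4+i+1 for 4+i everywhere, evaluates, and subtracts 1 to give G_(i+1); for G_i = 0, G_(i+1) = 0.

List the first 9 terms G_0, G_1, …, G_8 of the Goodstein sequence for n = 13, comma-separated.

13, 15, 17, 18, 19, 20, 21, 22, 23

13 —HB4→ 3·4 + 1 —bump→ 3·5 + 1 = 16 —(−1)→ 15
15 —HB5→ 3·5 —bump→ 3·6 = 18 —(−1)→ 17
17 —HB6→ 2·6 + 5 —bump→ 2·7 + 5 = 19 —(−1)→ 18
18 —HB7→ 2·7 + 4 —bump→ 2·8 + 4 = 20 —(−1)→ 19
19 —HB8→ 2·8 + 3 —bump→ 2·9 + 3 = 21 —(−1)→ 20
20 —HB9→ 2·9 + 2 —bump→ 2·10 + 2 = 22 —(−1)→ 21
21 —HB10→ 2·10 + 1 —bump→ 2·11 + 1 = 23 —(−1)→ 22
22 —HB11→ 2·11 —bump→ 2·12 = 24 —(−1)→ 23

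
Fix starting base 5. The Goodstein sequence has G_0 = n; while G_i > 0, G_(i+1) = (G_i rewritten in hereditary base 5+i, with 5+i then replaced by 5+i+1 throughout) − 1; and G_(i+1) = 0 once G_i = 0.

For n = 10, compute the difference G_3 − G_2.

0

G_0=10  [base 5] 2·5  →[5↦6]→  2·6 = 12  −1 ⇒ G_1=11
G_1=11  [base 6] 6 + 5  →[6↦7]→  7 + 5 = 12  −1 ⇒ G_2=11
G_2=11  [base 7] 7 + 4  →[7↦8]→  8 + 4 = 12  −1 ⇒ G_3=11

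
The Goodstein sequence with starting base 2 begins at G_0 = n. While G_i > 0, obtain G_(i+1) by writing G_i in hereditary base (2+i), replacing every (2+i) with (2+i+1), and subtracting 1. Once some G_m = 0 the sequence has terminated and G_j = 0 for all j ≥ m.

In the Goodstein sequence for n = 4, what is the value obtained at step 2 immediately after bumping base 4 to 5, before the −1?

G_0 = 4. HB_2(4) = 2^2. Bump = 27. G_1 = 26.
G_1 = 26. HB_3(26) = 2·3^2 + 2·3 + 2. Bump = 42. G_2 = 41.

61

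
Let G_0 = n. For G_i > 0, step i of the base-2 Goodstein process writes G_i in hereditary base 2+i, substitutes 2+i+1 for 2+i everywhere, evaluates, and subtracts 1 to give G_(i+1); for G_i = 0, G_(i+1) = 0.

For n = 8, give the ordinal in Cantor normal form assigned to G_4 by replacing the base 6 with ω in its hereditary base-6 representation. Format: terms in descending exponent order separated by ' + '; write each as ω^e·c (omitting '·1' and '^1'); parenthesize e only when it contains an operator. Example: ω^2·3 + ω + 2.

G_0=8  [base 2] 2^(2 + 1)  →[2↦3]→  3^(3 + 1) = 81  −1 ⇒ G_1=80
G_1=80  [base 3] 2·3^3 + 2·3^2 + 2·3 + 2  →[3↦4]→  2·4^4 + 2·4^2 + 2·4 + 2 = 554  −1 ⇒ G_2=553
G_2=553  [base 4] 2·4^4 + 2·4^2 + 2·4 + 1  →[4↦5]→  2·5^5 + 2·5^2 + 2·5 + 1 = 6311  −1 ⇒ G_3=6310
G_3=6310  [base 5] 2·5^5 + 2·5^2 + 2·5  →[5↦6]→  2·6^6 + 2·6^2 + 2·6 = 93396  −1 ⇒ G_4=93395

ω^ω·2 + ω^2·2 + ω + 5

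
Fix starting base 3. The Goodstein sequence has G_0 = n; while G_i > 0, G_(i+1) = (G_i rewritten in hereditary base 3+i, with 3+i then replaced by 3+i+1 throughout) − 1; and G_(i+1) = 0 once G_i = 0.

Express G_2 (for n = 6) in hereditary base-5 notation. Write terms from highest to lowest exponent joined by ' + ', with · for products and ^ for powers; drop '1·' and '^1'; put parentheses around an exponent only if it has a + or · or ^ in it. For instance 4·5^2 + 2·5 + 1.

5 + 2

6 —HB3→ 2·3 —bump→ 2·4 = 8 —(−1)→ 7
7 —HB4→ 4 + 3 —bump→ 5 + 3 = 8 —(−1)→ 7
7 —HB5→ 5 + 2 —bump→ 6 + 2 = 8 —(−1)→ 7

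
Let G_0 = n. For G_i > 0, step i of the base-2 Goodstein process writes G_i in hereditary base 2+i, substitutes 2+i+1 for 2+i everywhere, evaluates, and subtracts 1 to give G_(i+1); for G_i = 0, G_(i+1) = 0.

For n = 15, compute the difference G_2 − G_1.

1172

step 0: 15 = 2^(2 + 1) + 2^2 + 2 + 1; sub 3 for 2: 3^(3 + 1) + 3^3 + 3 + 1; = 112; G_1 = 112−1 = 111
step 1: 111 = 3^(3 + 1) + 3^3 + 3; sub 4 for 3: 4^(4 + 1) + 4^4 + 4; = 1284; G_2 = 1284−1 = 1283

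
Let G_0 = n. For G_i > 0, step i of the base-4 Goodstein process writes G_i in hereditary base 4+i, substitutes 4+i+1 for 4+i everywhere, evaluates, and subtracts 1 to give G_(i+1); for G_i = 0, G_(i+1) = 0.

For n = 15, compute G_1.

17

i=0: 15 = 3·4 + 3 (b=4); 4→5: 3·5 + 3 = 18; 18−1 = 17
i=1: 17 = 3·5 + 2 (b=5); 5→6: 3·6 + 2 = 20; 20−1 = 19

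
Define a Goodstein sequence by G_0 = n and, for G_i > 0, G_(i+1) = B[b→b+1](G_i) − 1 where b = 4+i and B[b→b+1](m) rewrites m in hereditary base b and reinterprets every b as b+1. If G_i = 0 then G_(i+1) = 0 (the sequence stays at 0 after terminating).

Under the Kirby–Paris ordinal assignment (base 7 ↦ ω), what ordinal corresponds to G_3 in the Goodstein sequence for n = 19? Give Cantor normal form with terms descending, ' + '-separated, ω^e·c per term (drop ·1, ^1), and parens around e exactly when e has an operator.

ω^2

(0) 19|_4 = 4^2 + 3 ↦ 5^2 + 3|_5 = 28 ⇒ 27
(1) 27|_5 = 5^2 + 2 ↦ 6^2 + 2|_6 = 38 ⇒ 37
(2) 37|_6 = 6^2 + 1 ↦ 7^2 + 1|_7 = 50 ⇒ 49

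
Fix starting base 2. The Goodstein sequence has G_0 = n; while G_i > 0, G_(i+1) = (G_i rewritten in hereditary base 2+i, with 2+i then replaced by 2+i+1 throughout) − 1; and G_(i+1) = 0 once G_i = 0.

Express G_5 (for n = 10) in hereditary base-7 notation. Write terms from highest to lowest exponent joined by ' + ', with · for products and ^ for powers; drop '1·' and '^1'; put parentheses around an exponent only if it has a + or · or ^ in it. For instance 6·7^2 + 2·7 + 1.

[0] 10 ≡ 2^(2 + 1) + 2 (base 2). Lift 3: 84. −1: 83.
[1] 83 ≡ 3^(3 + 1) + 2 (base 3). Lift 4: 1026. −1: 1025.
[2] 1025 ≡ 4^(4 + 1) + 1 (base 4). Lift 5: 15626. −1: 15625.
[3] 15625 ≡ 5^(5 + 1) (base 5). Lift 6: 279936. −1: 279935.
[4] 279935 ≡ 5·6^6 + 5·6^5 + 5·6^4 + 5·6^3 + 5·6^2 + 5·6 + 5 (base 6). Lift 7: 4215755. −1: 4215754.

5·7^7 + 5·7^5 + 5·7^4 + 5·7^3 + 5·7^2 + 5·7 + 4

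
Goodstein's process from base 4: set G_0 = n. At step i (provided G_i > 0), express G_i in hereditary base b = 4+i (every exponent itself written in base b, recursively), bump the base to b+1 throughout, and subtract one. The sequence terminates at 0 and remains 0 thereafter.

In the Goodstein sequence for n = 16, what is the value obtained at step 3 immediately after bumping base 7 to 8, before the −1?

step 0: 16 = 4^2; sub 5 for 4: 5^2; = 25; G_1 = 25−1 = 24
step 1: 24 = 4·5 + 4; sub 6 for 5: 4·6 + 4; = 28; G_2 = 28−1 = 27
step 2: 27 = 4·6 + 3; sub 7 for 6: 4·7 + 3; = 31; G_3 = 31−1 = 30
step 3: 30 = 4·7 + 2; sub 8 for 7: 4·8 + 2; = 34; G_4 = 34−1 = 33

34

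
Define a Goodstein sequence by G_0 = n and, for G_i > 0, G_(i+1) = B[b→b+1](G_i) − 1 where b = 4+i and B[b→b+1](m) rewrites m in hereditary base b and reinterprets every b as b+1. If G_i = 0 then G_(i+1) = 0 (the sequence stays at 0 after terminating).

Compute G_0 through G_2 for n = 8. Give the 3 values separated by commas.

8, 9, 9

(0) 8|_4 = 2·4 ↦ 2·5|_5 = 10 ⇒ 9
(1) 9|_5 = 5 + 4 ↦ 6 + 4|_6 = 10 ⇒ 9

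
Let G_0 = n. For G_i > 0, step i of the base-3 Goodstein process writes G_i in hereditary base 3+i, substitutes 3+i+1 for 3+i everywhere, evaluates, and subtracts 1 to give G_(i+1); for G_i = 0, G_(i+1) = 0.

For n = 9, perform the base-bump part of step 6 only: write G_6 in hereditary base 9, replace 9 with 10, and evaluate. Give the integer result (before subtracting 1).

i=0: 9 = 3^2 (b=3); 3→4: 4^2 = 16; 16−1 = 15
i=1: 15 = 3·4 + 3 (b=4); 4→5: 3·5 + 3 = 18; 18−1 = 17
i=2: 17 = 3·5 + 2 (b=5); 5→6: 3·6 + 2 = 20; 20−1 = 19
i=3: 19 = 3·6 + 1 (b=6); 6→7: 3·7 + 1 = 22; 22−1 = 21
i=4: 21 = 3·7 (b=7); 7→8: 3·8 = 24; 24−1 = 23
i=5: 23 = 2·8 + 7 (b=8); 8→9: 2·9 + 7 = 25; 25−1 = 24
i=6: 24 = 2·9 + 6 (b=9); 9→10: 2·10 + 6 = 26; 26−1 = 25

26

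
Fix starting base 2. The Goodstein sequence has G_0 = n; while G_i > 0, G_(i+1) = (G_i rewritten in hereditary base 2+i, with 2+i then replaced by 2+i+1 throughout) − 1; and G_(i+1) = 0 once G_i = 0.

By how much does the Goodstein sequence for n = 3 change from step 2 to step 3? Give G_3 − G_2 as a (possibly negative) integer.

-1

(0) 3|_2 = 2 + 1 ↦ 3 + 1|_3 = 4 ⇒ 3
(1) 3|_3 = 3 ↦ 4|_4 = 4 ⇒ 3
(2) 3|_4 = 3 ↦ 3|_5 = 3 ⇒ 2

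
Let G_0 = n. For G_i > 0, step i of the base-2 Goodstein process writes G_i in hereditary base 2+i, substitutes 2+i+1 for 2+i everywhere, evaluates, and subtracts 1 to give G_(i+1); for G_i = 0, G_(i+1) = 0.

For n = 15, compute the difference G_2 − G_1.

step 0: 15 = 2^(2 + 1) + 2^2 + 2 + 1; sub 3 for 2: 3^(3 + 1) + 3^3 + 3 + 1; = 112; G_1 = 112−1 = 111
step 1: 111 = 3^(3 + 1) + 3^3 + 3; sub 4 for 3: 4^(4 + 1) + 4^4 + 4; = 1284; G_2 = 1284−1 = 1283

1172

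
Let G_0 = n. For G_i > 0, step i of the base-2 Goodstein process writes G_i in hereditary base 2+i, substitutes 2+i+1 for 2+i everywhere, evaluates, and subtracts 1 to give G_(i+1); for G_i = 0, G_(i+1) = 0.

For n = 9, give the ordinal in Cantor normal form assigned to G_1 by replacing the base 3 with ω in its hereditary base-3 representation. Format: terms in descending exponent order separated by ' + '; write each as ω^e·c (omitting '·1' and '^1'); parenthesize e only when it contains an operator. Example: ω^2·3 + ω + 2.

ω^(ω + 1)

step 0: 9 = 2^(2 + 1) + 1; sub 3 for 2: 3^(3 + 1) + 1; = 82; G_1 = 82−1 = 81
step 1: 81 = 3^(3 + 1); sub 4 for 3: 4^(4 + 1); = 1024; G_2 = 1024−1 = 1023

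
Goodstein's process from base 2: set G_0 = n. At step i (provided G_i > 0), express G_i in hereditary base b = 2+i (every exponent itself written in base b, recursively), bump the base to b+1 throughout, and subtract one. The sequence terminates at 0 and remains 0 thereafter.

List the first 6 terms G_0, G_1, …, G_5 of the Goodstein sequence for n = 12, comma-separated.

G_0=12  [base 2] 2^(2 + 1) + 2^2  →[2↦3]→  3^(3 + 1) + 3^3 = 108  −1 ⇒ G_1=107
G_1=107  [base 3] 3^(3 + 1) + 2·3^2 + 2·3 + 2  →[3↦4]→  4^(4 + 1) + 2·4^2 + 2·4 + 2 = 1066  −1 ⇒ G_2=1065
G_2=1065  [base 4] 4^(4 + 1) + 2·4^2 + 2·4 + 1  →[4↦5]→  5^(5 + 1) + 2·5^2 + 2·5 + 1 = 15686  −1 ⇒ G_3=15685
G_3=15685  [base 5] 5^(5 + 1) + 2·5^2 + 2·5  →[5↦6]→  6^(6 + 1) + 2·6^2 + 2·6 = 280020  −1 ⇒ G_4=280019
G_4=280019  [base 6] 6^(6 + 1) + 2·6^2 + 6 + 5  →[6↦7]→  7^(7 + 1) + 2·7^2 + 7 + 5 = 5764911  −1 ⇒ G_5=5764910

12, 107, 1065, 15685, 280019, 5764910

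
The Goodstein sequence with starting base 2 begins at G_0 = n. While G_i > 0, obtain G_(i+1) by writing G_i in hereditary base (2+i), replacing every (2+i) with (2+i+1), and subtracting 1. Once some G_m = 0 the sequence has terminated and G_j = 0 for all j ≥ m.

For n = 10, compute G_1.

83

G_0=10  [base 2] 2^(2 + 1) + 2  →[2↦3]→  3^(3 + 1) + 3 = 84  −1 ⇒ G_1=83
G_1=83  [base 3] 3^(3 + 1) + 2  →[3↦4]→  4^(4 + 1) + 2 = 1026  −1 ⇒ G_2=1025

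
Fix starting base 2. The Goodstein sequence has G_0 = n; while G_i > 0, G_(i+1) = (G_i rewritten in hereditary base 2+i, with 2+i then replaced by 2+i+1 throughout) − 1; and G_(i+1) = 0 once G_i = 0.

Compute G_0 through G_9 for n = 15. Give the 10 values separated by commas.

15, 111, 1283, 18752, 326593, 6588344, 150994943, 3524450280, 100077777775, 3138578427934

step 0: 15 = 2^(2 + 1) + 2^2 + 2 + 1; sub 3 for 2: 3^(3 + 1) + 3^3 + 3 + 1; = 112; G_1 = 112−1 = 111
step 1: 111 = 3^(3 + 1) + 3^3 + 3; sub 4 for 3: 4^(4 + 1) + 4^4 + 4; = 1284; G_2 = 1284−1 = 1283
step 2: 1283 = 4^(4 + 1) + 4^4 + 3; sub 5 for 4: 5^(5 + 1) + 5^5 + 3; = 18753; G_3 = 18753−1 = 18752
step 3: 18752 = 5^(5 + 1) + 5^5 + 2; sub 6 for 5: 6^(6 + 1) + 6^6 + 2; = 326594; G_4 = 326594−1 = 326593
step 4: 326593 = 6^(6 + 1) + 6^6 + 1; sub 7 for 6: 7^(7 + 1) + 7^7 + 1; = 6588345; G_5 = 6588345−1 = 6588344
step 5: 6588344 = 7^(7 + 1) + 7^7; sub 8 for 7: 8^(8 + 1) + 8^8; = 150994944; G_6 = 150994944−1 = 150994943
step 6: 150994943 = 8^(8 + 1) + 7·8^7 + 7·8^6 + 7·8^5 + 7·8^4 + 7·8^3 + 7·8^2 + 7·8 + 7; sub 9 for 8: 9^(9 + 1) + 7·9^7 + 7·9^6 + 7·9^5 + 7·9^4 + 7·9^3 + 7·9^2 + 7·9 + 7; = 3524450281; G_7 = 3524450281−1 = 3524450280
step 7: 3524450280 = 9^(9 + 1) + 7·9^7 + 7·9^6 + 7·9^5 + 7·9^4 + 7·9^3 + 7·9^2 + 7·9 + 6; sub 10 for 9: 10^(10 + 1) + 7·10^7 + 7·10^6 + 7·10^5 + 7·10^4 + 7·10^3 + 7·10^2 + 7·10 + 6; = 100077777776; G_8 = 100077777776−1 = 100077777775
step 8: 100077777775 = 10^(10 + 1) + 7·10^7 + 7·10^6 + 7·10^5 + 7·10^4 + 7·10^3 + 7·10^2 + 7·10 + 5; sub 11 for 10: 11^(11 + 1) + 7·11^7 + 7·11^6 + 7·11^5 + 7·11^4 + 7·11^3 + 7·11^2 + 7·11 + 5; = 3138578427935; G_9 = 3138578427935−1 = 3138578427934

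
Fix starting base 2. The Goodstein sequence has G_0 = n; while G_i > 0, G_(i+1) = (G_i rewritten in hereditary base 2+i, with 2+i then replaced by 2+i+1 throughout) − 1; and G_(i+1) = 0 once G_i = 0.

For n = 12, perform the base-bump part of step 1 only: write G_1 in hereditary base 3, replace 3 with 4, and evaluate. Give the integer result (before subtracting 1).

G_0 = 12. HB_2(12) = 2^(2 + 1) + 2^2. Bump = 108. G_1 = 107.
G_1 = 107. HB_3(107) = 3^(3 + 1) + 2·3^2 + 2·3 + 2. Bump = 1066. G_2 = 1065.

1066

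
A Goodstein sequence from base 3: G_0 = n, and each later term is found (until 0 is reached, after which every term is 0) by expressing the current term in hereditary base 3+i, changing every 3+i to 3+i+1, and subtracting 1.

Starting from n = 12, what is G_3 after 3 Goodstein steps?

[0] 12 ≡ 3^2 + 3 (base 3). Lift 4: 20. −1: 19.
[1] 19 ≡ 4^2 + 3 (base 4). Lift 5: 28. −1: 27.
[2] 27 ≡ 5^2 + 2 (base 5). Lift 6: 38. −1: 37.

37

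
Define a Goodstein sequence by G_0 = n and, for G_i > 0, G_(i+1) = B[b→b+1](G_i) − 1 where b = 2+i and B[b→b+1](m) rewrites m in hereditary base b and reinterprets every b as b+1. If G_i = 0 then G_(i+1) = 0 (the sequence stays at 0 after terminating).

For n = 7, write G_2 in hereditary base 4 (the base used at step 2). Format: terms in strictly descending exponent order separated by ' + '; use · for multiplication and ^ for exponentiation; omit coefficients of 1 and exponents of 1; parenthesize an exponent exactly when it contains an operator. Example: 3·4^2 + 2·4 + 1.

4^4 + 3

step 0: 7 = 2^2 + 2 + 1; sub 3 for 2: 3^3 + 3 + 1; = 31; G_1 = 31−1 = 30
step 1: 30 = 3^3 + 3; sub 4 for 3: 4^4 + 4; = 260; G_2 = 260−1 = 259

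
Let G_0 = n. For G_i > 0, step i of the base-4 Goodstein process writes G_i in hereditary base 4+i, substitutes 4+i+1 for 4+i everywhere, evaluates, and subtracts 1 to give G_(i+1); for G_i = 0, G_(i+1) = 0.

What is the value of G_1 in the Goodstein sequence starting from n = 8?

step 0: 8 = 2·4; sub 5 for 4: 2·5; = 10; G_1 = 10−1 = 9
step 1: 9 = 5 + 4; sub 6 for 5: 6 + 4; = 10; G_2 = 10−1 = 9

9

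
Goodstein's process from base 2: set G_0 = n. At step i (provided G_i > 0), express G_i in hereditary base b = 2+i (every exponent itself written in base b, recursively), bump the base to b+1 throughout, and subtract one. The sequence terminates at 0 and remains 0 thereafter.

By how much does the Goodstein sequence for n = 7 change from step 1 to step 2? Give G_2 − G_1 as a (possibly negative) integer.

G_0 = 7. HB_2(7) = 2^2 + 2 + 1. Bump = 31. G_1 = 30.
G_1 = 30. HB_3(30) = 3^3 + 3. Bump = 260. G_2 = 259.

229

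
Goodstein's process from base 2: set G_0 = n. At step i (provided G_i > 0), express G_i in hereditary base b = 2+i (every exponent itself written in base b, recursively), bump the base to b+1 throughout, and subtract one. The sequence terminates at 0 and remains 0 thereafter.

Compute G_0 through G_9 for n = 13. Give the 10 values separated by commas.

13 —HB2→ 2^(2 + 1) + 2^2 + 1 —bump→ 3^(3 + 1) + 3^3 + 1 = 109 —(−1)→ 108
108 —HB3→ 3^(3 + 1) + 3^3 —bump→ 4^(4 + 1) + 4^4 = 1280 —(−1)→ 1279
1279 —HB4→ 4^(4 + 1) + 3·4^3 + 3·4^2 + 3·4 + 3 —bump→ 5^(5 + 1) + 3·5^3 + 3·5^2 + 3·5 + 3 = 16093 —(−1)→ 16092
16092 —HB5→ 5^(5 + 1) + 3·5^3 + 3·5^2 + 3·5 + 2 —bump→ 6^(6 + 1) + 3·6^3 + 3·6^2 + 3·6 + 2 = 280712 —(−1)→ 280711
280711 —HB6→ 6^(6 + 1) + 3·6^3 + 3·6^2 + 3·6 + 1 —bump→ 7^(7 + 1) + 3·7^3 + 3·7^2 + 3·7 + 1 = 5765999 —(−1)→ 5765998
5765998 —HB7→ 7^(7 + 1) + 3·7^3 + 3·7^2 + 3·7 —bump→ 8^(8 + 1) + 3·8^3 + 3·8^2 + 3·8 = 134219480 —(−1)→ 134219479
134219479 —HB8→ 8^(8 + 1) + 3·8^3 + 3·8^2 + 2·8 + 7 —bump→ 9^(9 + 1) + 3·9^3 + 3·9^2 + 2·9 + 7 = 3486786856 —(−1)→ 3486786855
3486786855 —HB9→ 9^(9 + 1) + 3·9^3 + 3·9^2 + 2·9 + 6 —bump→ 10^(10 + 1) + 3·10^3 + 3·10^2 + 2·10 + 6 = 100000003326 —(−1)→ 100000003325
100000003325 —HB10→ 10^(10 + 1) + 3·10^3 + 3·10^2 + 2·10 + 5 —bump→ 11^(11 + 1) + 3·11^3 + 3·11^2 + 2·11 + 5 = 3138428381104 —(−1)→ 3138428381103

13, 108, 1279, 16092, 280711, 5765998, 134219479, 3486786855, 100000003325, 3138428381103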